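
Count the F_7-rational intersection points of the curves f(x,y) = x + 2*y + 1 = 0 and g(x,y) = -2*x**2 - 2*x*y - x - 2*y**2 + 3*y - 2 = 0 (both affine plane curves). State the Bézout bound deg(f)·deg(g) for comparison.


Common zeros: ∅; count = 0; Bézout bound = 2.

deg(f) = 1, deg(g) = 2, so Bézout bound = 2.
Scan x ∈ F_7. For each x, list the y ∈ F_7 with f(x, y) ≡ 0 and those with g(x, y) ≡ 0 (mod 7); the common zeros in that column are the intersection.
  x = 0: f ≡ 0 at y ∈ {3}; g ≡ 0 at y ∈ {6}; common: ∅.
  x = 1: f ≡ 0 at y ∈ {6}; g ≡ 0 at y ∈ ∅; common: ∅.
  x = 2: f ≡ 0 at y ∈ {2}; g ≡ 0 at y ∈ ∅; common: ∅.
  x = 3: f ≡ 0 at y ∈ {5}; g ≡ 0 at y ∈ {1}; common: ∅.
  x = 4: f ≡ 0 at y ∈ {1}; g ≡ 0 at y ∈ {2, 6}; common: ∅.
  x = 5: f ≡ 0 at y ∈ {4}; g ≡ 0 at y ∈ ∅; common: ∅.
  x = 6: f ≡ 0 at y ∈ {0}; g ≡ 0 at y ∈ {1, 5}; common: ∅.
Collecting: common zeros = ∅, so the count is 0.
Comparison with the Bézout bound: 0 ≤ 2 = deg(f)·deg(g), as expected for curves with no common component (the affine F_7-count falls short of the bound because intersections may lie at infinity, over extension fields, or carry multiplicity).


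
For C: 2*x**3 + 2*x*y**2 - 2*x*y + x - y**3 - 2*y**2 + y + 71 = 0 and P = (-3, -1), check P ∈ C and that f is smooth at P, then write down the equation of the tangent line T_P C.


Tangent line at P: 59*x + 20*y + 197 = 0.

Step 1: f(-3, -1) = 0, so P lies on C.
Step 2: partial derivatives
  f_x(x, y) = 6*x**2 + 2*y**2 - 2*y + 1, f_y(x, y) = 4*x*y - 2*x - 3*y**2 - 4*y + 1.
  f_x(P) = 59, f_y(P) = 20 (gradient nonzero, so P is smooth).
Step 3: tangent line at P: 59·(x − -3) + 20·(y − -1) = 0.
Expanding: 59*x + 20*y + 197 = 0.


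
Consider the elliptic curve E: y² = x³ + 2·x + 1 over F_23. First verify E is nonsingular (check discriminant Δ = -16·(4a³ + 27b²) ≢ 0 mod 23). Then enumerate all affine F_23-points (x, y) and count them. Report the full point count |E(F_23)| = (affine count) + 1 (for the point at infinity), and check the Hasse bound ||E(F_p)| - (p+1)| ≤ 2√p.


Affine points = {(0, 1), (0, 22), (1, 2), (1, 21), (2, 6), (2, 17), (4, 2), (4, 21), (7, 6), (7, 17), (8, 0), (9, 9), (9, 14), (10, 3), (10, 20), (13, 4), (13, 19), (14, 6), (14, 17), (15, 5), (15, 18), (16, 9), (16, 14), (17, 7), (17, 16), (18, 2), (18, 21), (21, 9), (21, 14)}; affine count = 29; |E(F_23)| = 30.

Discriminant check: Δ ∝ 4a³ + 27b² = 4·2³ + 27·1² = 4·8 + 27·1 ≡ 13 (mod 23). Nonzero ⇒ E is nonsingular.
For each x ∈ F_23, compute rhs = x³ + 2·x + 1 mod 23, then count y ∈ F_23 with y² ≡ rhs.
  x = 0: rhs = 1, matching y values: 1, 22 (2 points).
  x = 1: rhs = 4, matching y values: 2, 21 (2 points).
  x = 2: rhs = 13, matching y values: 6, 17 (2 points).
  x = 3: rhs = 11, matching y values: none (0 points).
  x = 4: rhs = 4, matching y values: 2, 21 (2 points).
  x = 5: rhs = 21, matching y values: none (0 points).
  x = 6: rhs = 22, matching y values: none (0 points).
  x = 7: rhs = 13, matching y values: 6, 17 (2 points).
  x = 8: rhs = 0, matching y values: 0 (1 points).
  x = 9: rhs = 12, matching y values: 9, 14 (2 points).
  x = 10: rhs = 9, matching y values: 3, 20 (2 points).
  x = 11: rhs = 20, matching y values: none (0 points).
  x = 12: rhs = 5, matching y values: none (0 points).
  x = 13: rhs = 16, matching y values: 4, 19 (2 points).
  x = 14: rhs = 13, matching y values: 6, 17 (2 points).
  x = 15: rhs = 2, matching y values: 5, 18 (2 points).
  x = 16: rhs = 12, matching y values: 9, 14 (2 points).
  x = 17: rhs = 3, matching y values: 7, 16 (2 points).
  x = 18: rhs = 4, matching y values: 2, 21 (2 points).
  x = 19: rhs = 21, matching y values: none (0 points).
  x = 20: rhs = 14, matching y values: none (0 points).
  x = 21: rhs = 12, matching y values: 9, 14 (2 points).
  x = 22: rhs = 21, matching y values: none (0 points).
Total affine count: 29.
Full point count |E(F_23)| = 29 + 1 = 30.
Hasse bound: |30 − (23+1)| = |6| = 6 ≤ 2√23 ≈ 9.5917 ✓.


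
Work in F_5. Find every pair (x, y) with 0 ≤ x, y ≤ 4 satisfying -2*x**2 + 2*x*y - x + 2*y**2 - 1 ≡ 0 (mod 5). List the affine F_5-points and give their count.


Affine F_5-points: {(1, 1), (1, 3), (2, 1), (2, 2), (4, 3)}; count = 5.

For each of the 25 pairs (x, y) ∈ F_5², evaluate f(x, y) mod 5. Record the zeros.
  x = 0: [0↦4, 1↦1, 2↦2, 3↦2, 4↦1]  zeros at y ∈ ∅
  x = 1: [0↦1, 1↦0, 2↦3, 3↦0, 4↦1]  zeros at y ∈ {1, 3}
  x = 2: [0↦4, 1↦0, 2↦0, 3↦4, 4↦2]  zeros at y ∈ {1, 2}
  x = 3: [0↦3, 1↦1, 2↦3, 3↦4, 4↦4]  zeros at y ∈ ∅
  x = 4: [0↦3, 1↦3, 2↦2, 3↦0, 4↦2]  zeros at y ∈ {3}
Collecting zeros: affine points = {(1, 1), (1, 3), (2, 1), (2, 2), (4, 3)}.
Total count |C(F_5)_aff| = 5.


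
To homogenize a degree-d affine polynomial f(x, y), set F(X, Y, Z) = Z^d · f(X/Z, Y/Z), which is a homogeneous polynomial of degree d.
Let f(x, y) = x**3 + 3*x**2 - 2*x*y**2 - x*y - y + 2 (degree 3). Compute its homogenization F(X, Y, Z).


F(X, Y, Z) = X**3 + 3*X**2*Z - 2*X*Y**2 - X*Y*Z - Y*Z**2 + 2*Z**3

deg(f) = 3.
Substitute x = X/Z, y = Y/Z into f, then multiply by Z^3.
  monomial 1·x^3·y^0 ↦ 1·X^3·Y^0·Z^0.
  monomial 3·x^2·y^0 ↦ 3·X^2·Y^0·Z^1.
  monomial -2·x^1·y^2 ↦ -2·X^1·Y^2·Z^0.
  monomial -1·x^1·y^1 ↦ -1·X^1·Y^1·Z^1.
  monomial -1·x^0·y^1 ↦ -1·X^0·Y^1·Z^2.
  monomial 2·x^0·y^0 ↦ 2·X^0·Y^0·Z^3.
Collecting: F(X, Y, Z) = X**3 + 3*X**2*Z - 2*X*Y**2 - X*Y*Z - Y*Z**2 + 2*Z**3.


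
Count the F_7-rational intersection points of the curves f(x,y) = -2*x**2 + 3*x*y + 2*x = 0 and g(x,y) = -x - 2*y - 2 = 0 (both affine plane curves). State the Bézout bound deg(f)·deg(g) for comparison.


Common zeros: {(0, 6)}; count = 1; Bézout bound = 2.

deg(f) = 2, deg(g) = 1, so Bézout bound = 2.
Scan x ∈ F_7. For each x, list the y ∈ F_7 with f(x, y) ≡ 0 and those with g(x, y) ≡ 0 (mod 7); the common zeros in that column are the intersection.
  x = 0: f ≡ 0 at y ∈ {0, 1, 2, 3, 4, 5, 6}; g ≡ 0 at y ∈ {6}; common: {6}.
  x = 1: f ≡ 0 at y ∈ {0}; g ≡ 0 at y ∈ {2}; common: ∅.
  x = 2: f ≡ 0 at y ∈ {3}; g ≡ 0 at y ∈ {5}; common: ∅.
  x = 3: f ≡ 0 at y ∈ {6}; g ≡ 0 at y ∈ {1}; common: ∅.
  x = 4: f ≡ 0 at y ∈ {2}; g ≡ 0 at y ∈ {4}; common: ∅.
  x = 5: f ≡ 0 at y ∈ {5}; g ≡ 0 at y ∈ {0}; common: ∅.
  x = 6: f ≡ 0 at y ∈ {1}; g ≡ 0 at y ∈ {3}; common: ∅.
Collecting: common zeros = {(0, 6)}, so the count is 1.
Comparison with the Bézout bound: 1 ≤ 2 = deg(f)·deg(g), as expected for curves with no common component (the affine F_7-count falls short of the bound because intersections may lie at infinity, over extension fields, or carry multiplicity).


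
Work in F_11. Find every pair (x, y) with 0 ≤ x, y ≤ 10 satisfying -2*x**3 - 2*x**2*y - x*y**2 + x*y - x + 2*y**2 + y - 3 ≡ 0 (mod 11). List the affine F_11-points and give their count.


Affine F_11-points: {(0, 1), (0, 4), (2, 9), (3, 4), (4, 4), (4, 10), (10, 0), (10, 8)}; count = 8.

For each of the 121 pairs (x, y) ∈ F_11², evaluate f(x, y) mod 11. Record the zeros.
  x = 0: [0↦8, 1↦0, 2↦7, 3↦7, 4↦0, 5↦8, 6↦9, 7↦3, 8↦1, 9↦3, 10↦9]  zeros at y ∈ {1, 4}
  x = 1: [0↦5, 1↦6, 2↦9, 3↦3, 4↦10, 5↦8, 6↦8, 7↦10, 8↦3, 9↦9, 10↦6]  zeros at y ∈ ∅
  x = 2: [0↦1, 1↦7, 2↦2, 3↦8, 4↦3, 5↦9, 6↦4, 7↦10, 8↦5, 9↦0, 10↦6]  zeros at y ∈ {9}
  x = 3: [0↦6, 1↦2, 2↦7, 3↦10, 4↦0, 5↦10, 6↦7, 7↦2, 8↦6, 9↦8, 10↦8]  zeros at y ∈ {4}
  x = 4: [0↦8, 1↦1, 2↦1, 3↦8, 4↦0, 5↦10, 6↦5, 7↦7, 8↦5, 9↦10, 10↦0]  zeros at y ∈ {4, 10}
  x = 5: [0↦6, 1↦3, 2↦5, 3↦1, 4↦2, 5↦8, 6↦8, 7↦2, 8↦1, 9↦5, 10↦3]  zeros at y ∈ ∅
  x = 6: [0↦10, 1↦7, 2↦7, 3↦10, 4↦5, 5↦3, 6↦4, 7↦8, 8↦4, 9↦3, 10↦5]  zeros at y ∈ ∅
  x = 7: [0↦8, 1↦1, 2↦6, 3↦1, 4↦8, 5↦5, 6↦3, 7↦2, 8↦2, 9↦3, 10↦5]  zeros at y ∈ ∅
  x = 8: [0↦10, 1↦6, 2↦1, 3↦6, 4↦10, 5↦2, 6↦4, 7↦5, 8↦5, 9↦4, 10↦2]  zeros at y ∈ ∅
  x = 9: [0↦4, 1↦10, 2↦2, 3↦2, 4↦10, 5↦4, 6↦6, 7↦5, 8↦1, 9↦5, 10↦6]  zeros at y ∈ ∅
  x = 10: [0↦0, 1↦1, 2↦8, 3↦10, 4↦7, 5↦10, 6↦8, 7↦1, 8↦0, 9↦5, 10↦5]  zeros at y ∈ {0, 8}
Collecting zeros: affine points = {(0, 1), (0, 4), (2, 9), (3, 4), (4, 4), (4, 10), (10, 0), (10, 8)}.
Total count |C(F_11)_aff| = 8.


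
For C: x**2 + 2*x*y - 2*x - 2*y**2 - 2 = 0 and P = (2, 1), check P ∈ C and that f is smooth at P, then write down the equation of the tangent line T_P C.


Tangent line at P: 4*x - 8 = 0.

Step 1: f(2, 1) = 0, so P lies on C.
Step 2: partial derivatives
  f_x(x, y) = 2*x + 2*y - 2, f_y(x, y) = 2*x - 4*y.
  f_x(P) = 4, f_y(P) = 0 (gradient nonzero, so P is smooth).
Step 3: tangent line at P: 4·(x − 2) + 0·(y − 1) = 0.
Expanding: 4*x - 8 = 0.


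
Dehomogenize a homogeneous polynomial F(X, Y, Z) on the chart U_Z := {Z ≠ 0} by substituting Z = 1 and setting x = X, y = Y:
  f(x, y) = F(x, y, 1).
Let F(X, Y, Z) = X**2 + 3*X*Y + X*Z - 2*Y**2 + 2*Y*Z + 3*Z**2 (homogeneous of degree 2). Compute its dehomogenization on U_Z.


f(x, y) = x**2 + 3*x*y + x - 2*y**2 + 2*y + 3

On U_Z we set Z = 1. Each monomial c·X^i·Y^j·Z^k in F becomes c·x^i·y^j·1^k = c·x^i·y^j.
Substituting Z = 1: F(X, Y, 1) = x**2 + 3*x*y + x - 2*y**2 + 2*y + 3.
Note: deg(f) ≤ deg(F) = 2; strict inequality happens when F is divisible by Z (lost terms).


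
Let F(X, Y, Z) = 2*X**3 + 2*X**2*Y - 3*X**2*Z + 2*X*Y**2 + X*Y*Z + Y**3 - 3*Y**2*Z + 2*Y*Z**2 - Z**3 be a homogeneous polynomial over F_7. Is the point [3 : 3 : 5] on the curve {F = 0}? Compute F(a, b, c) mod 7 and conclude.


F(3,3,5) ≡ 3 (mod 7); P is NOT on the curve.

Evaluate F(3, 3, 5) term-by-term (mod 7).
  2*X**3 ↦ 2·27·1·1 = 54
  2*X**2*Y ↦ 2·9·3·1 = 54
  -3*X**2*Z ↦ -3·9·1·5 = -135
  2*X*Y**2 ↦ 2·3·9·1 = 54
  X*Y*Z ↦ 1·3·3·5 = 45
  Y**3 ↦ 1·1·27·1 = 27
  -3*Y**2*Z ↦ -3·1·9·5 = -135
  2*Y*Z**2 ↦ 2·1·3·25 = 150
  -Z**3 ↦ -1·1·1·125 = -125
Sum: F(3, 3, 5) = (54) + (54) + (-135) + (54) + (45) + (27) + (-135) + (150) + (-125) = -11.
Reducing mod 7: -11 ≡ 3 (mod 7).
Since F(a, b, c) ≡ 3 ≠ 0 (mod 7), P does NOT lie on the curve.


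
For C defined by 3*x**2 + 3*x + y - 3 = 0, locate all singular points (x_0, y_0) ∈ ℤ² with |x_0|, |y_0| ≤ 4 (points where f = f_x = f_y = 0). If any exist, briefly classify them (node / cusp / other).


No singular points in the scanned grid; C is smooth there.

Compute partial derivatives:
  f_x = 6*x + 3.
  f_y = 1.
f_y = 1 is a nonzero constant, so f_y never vanishes: no point (x, y) can satisfy f = f_x = f_y = 0. In particular no (x, y) ∈ {−4, ..., 4}² is singular; the curve is smooth.


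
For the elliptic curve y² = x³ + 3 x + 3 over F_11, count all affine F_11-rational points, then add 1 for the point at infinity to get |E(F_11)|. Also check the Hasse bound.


Affine points = {(0, 5), (0, 6), (5, 0), (7, 2), (7, 9), (8, 0), (9, 0)}; affine count = 7; |E(F_11)| = 8.

Discriminant check: Δ ∝ 4a³ + 27b² = 4·3³ + 27·3² = 4·27 + 27·9 ≡ 10 (mod 11). Nonzero ⇒ E is nonsingular.
For each x ∈ F_11, compute rhs = x³ + 3·x + 3 mod 11, then count y ∈ F_11 with y² ≡ rhs.
  x = 0: rhs = 3, matching y values: 5, 6 (2 points).
  x = 1: rhs = 7, matching y values: none (0 points).
  x = 2: rhs = 6, matching y values: none (0 points).
  x = 3: rhs = 6, matching y values: none (0 points).
  x = 4: rhs = 2, matching y values: none (0 points).
  x = 5: rhs = 0, matching y values: 0 (1 points).
  x = 6: rhs = 6, matching y values: none (0 points).
  x = 7: rhs = 4, matching y values: 2, 9 (2 points).
  x = 8: rhs = 0, matching y values: 0 (1 points).
  x = 9: rhs = 0, matching y values: 0 (1 points).
  x = 10: rhs = 10, matching y values: none (0 points).
Total affine count: 7.
Full point count |E(F_11)| = 7 + 1 = 8.
Hasse bound: |8 − (11+1)| = |-4| = 4 ≤ 2√11 ≈ 6.6332 ✓.


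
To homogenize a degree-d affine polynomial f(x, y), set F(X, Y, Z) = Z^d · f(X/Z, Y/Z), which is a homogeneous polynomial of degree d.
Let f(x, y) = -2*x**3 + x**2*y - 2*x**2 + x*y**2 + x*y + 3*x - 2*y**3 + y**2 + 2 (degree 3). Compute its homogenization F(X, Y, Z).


F(X, Y, Z) = -2*X**3 + X**2*Y - 2*X**2*Z + X*Y**2 + X*Y*Z + 3*X*Z**2 - 2*Y**3 + Y**2*Z + 2*Z**3

deg(f) = 3.
Substitute x = X/Z, y = Y/Z into f, then multiply by Z^3.
  monomial -2·x^3·y^0 ↦ -2·X^3·Y^0·Z^0.
  monomial 1·x^2·y^1 ↦ 1·X^2·Y^1·Z^0.
  monomial -2·x^2·y^0 ↦ -2·X^2·Y^0·Z^1.
  monomial 1·x^1·y^2 ↦ 1·X^1·Y^2·Z^0.
  monomial 1·x^1·y^1 ↦ 1·X^1·Y^1·Z^1.
  monomial 3·x^1·y^0 ↦ 3·X^1·Y^0·Z^2.
  monomial -2·x^0·y^3 ↦ -2·X^0·Y^3·Z^0.
  monomial 1·x^0·y^2 ↦ 1·X^0·Y^2·Z^1.
  monomial 2·x^0·y^0 ↦ 2·X^0·Y^0·Z^3.
Collecting: F(X, Y, Z) = -2*X**3 + X**2*Y - 2*X**2*Z + X*Y**2 + X*Y*Z + 3*X*Z**2 - 2*Y**3 + Y**2*Z + 2*Z**3.


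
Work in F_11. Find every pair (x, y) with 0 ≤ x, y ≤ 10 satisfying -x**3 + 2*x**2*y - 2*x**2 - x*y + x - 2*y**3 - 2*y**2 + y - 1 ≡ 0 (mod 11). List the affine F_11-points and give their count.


Affine F_11-points: {(1, 6), (2, 3), (2, 8), (2, 10), (3, 6), (3, 7), (3, 8), (4, 9), (6, 1), (6, 3), (6, 6), (7, 2), (7, 3), (7, 5), (9, 8), (10, 7)}; count = 16.

For each of the 121 pairs (x, y) ∈ F_11², evaluate f(x, y) mod 11. Record the zeros.
  x = 0: [0↦10, 1↦7, 2↦10, 3↦7, 4↦8, 5↦1, 6↦7, 7↦3, 8↦10, 9↦5, 10↦9]  zeros at y ∈ ∅
  x = 1: [0↦8, 1↦6, 2↦10, 3↦8, 4↦10, 5↦4, 6↦0, 7↦8, 8↦5, 9↦1, 10↦6]  zeros at y ∈ {6}
  x = 2: [0↦7, 1↦10, 2↦8, 3↦0, 4↦7, 5↦6, 6↦7, 7↦9, 8↦0, 9↦1, 10↦0]  zeros at y ∈ {3, 8, 10}
  x = 3: [0↦1, 1↦2, 2↦9, 3↦10, 4↦4, 5↦1, 6↦0, 7↦0, 8↦0, 9↦10, 10↦7]  zeros at y ∈ {6, 7, 8}
  x = 4: [0↦6, 1↦9, 2↦7, 3↦10, 4↦6, 5↦5, 6↦6, 7↦8, 8↦10, 9↦0, 10↦10]  zeros at y ∈ {9}
  x = 5: [0↦5, 1↦3, 2↦7, 3↦5, 4↦7, 5↦1, 6↦8, 7↦5, 8↦2, 9↦9, 10↦3]  zeros at y ∈ ∅
  x = 6: [0↦3, 1↦0, 2↦3, 3↦0, 4↦1, 5↦5, 6↦0, 7↦7, 8↦3, 9↦9, 10↦2]  zeros at y ∈ {1, 3, 6}
  x = 7: [0↦5, 1↦5, 2↦0, 3↦0, 4↦4, 5↦0, 6↦9, 7↦8, 8↦7, 9↦5, 10↦1]  zeros at y ∈ {2, 3, 5}
  x = 8: [0↦5, 1↦1, 2↦3, 3↦10, 4↦10, 5↦2, 6↦7, 7↦2, 8↦8, 9↦2, 10↦5]  zeros at y ∈ ∅
  x = 9: [0↦8, 1↦4, 2↦6, 3↦2, 4↦2, 5↦5, 6↦10, 7↦5, 8↦0, 9↦5, 10↦8]  zeros at y ∈ {8}
  x = 10: [0↦8, 1↦8, 2↦3, 3↦3, 4↦7, 5↦3, 6↦1, 7↦0, 8↦10, 9↦8, 10↦4]  zeros at y ∈ {7}
Collecting zeros: affine points = {(1, 6), (2, 3), (2, 8), (2, 10), (3, 6), (3, 7), (3, 8), (4, 9), (6, 1), (6, 3), (6, 6), (7, 2), (7, 3), (7, 5), (9, 8), (10, 7)}.
Total count |C(F_11)_aff| = 16.


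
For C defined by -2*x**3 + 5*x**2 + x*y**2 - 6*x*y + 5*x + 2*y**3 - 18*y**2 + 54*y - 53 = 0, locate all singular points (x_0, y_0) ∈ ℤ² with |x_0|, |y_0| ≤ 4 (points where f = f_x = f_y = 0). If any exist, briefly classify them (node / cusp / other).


Singular points: {(1, 3)}; classification: node.

Compute partial derivatives:
  f_x = -6*x**2 + 10*x + y**2 - 6*y + 5.
  f_y = 2*x*y - 6*x + 6*y**2 - 36*y + 54.
Scan x_0 ∈ {−4, ..., 4}. For each x_0, f_y(x_0, y) is a polynomial in y; find its integer roots y ∈ {−4, ..., 4}, then test f_x and f at those candidates.
  x = -4: f_y(-4, y) = 6*y**2 - 44*y + 78; vanishes at y ∈ {3}. (-4, 3): f_x = -140 ≠ 0.
  x = -3: f_y(-3, y) = 6*y**2 - 42*y + 72; vanishes at y ∈ {3, 4}. (-3, 3): f_x = -88 ≠ 0; (-3, 4): f_x = -87 ≠ 0.
  x = -2: f_y(-2, y) = 6*y**2 - 40*y + 66; vanishes at y ∈ {3}. (-2, 3): f_x = -48 ≠ 0.
  x = -1: f_y(-1, y) = 6*y**2 - 38*y + 60; vanishes at y ∈ {3}. (-1, 3): f_x = -20 ≠ 0.
  x = 0: f_y(0, y) = 6*y**2 - 36*y + 54; vanishes at y ∈ {3}. (0, 3): f_x = -4 ≠ 0.
  x = 1: f_y(1, y) = 6*y**2 - 34*y + 48; vanishes at y ∈ {3}. (1, 3): f_x = 0, f = 0 — SINGULAR.
  x = 2: f_y(2, y) = 6*y**2 - 32*y + 42; vanishes at y ∈ {3}. (2, 3): f_x = -8 ≠ 0.
  x = 3: f_y(3, y) = 6*y**2 - 30*y + 36; vanishes at y ∈ {2, 3}. (3, 2): f_x = -27 ≠ 0; (3, 3): f_x = -28 ≠ 0.
  x = 4: f_y(4, y) = 6*y**2 - 28*y + 30; vanishes at y ∈ {3}. (4, 3): f_x = -60 ≠ 0.
Only singular point on the grid: (1, 3).
Classify: substitute x = 1 + u, y = 3 + v and expand: f = -2*u**3 - u**2 + u*v**2 + 2*v**3 + v**2.
No constant or linear terms (consistent with a singular point). Quadratic part: -u**2 + v**2. Cubic part: -2*u**3 + u*v**2 + 2*v**3.
The quadratic part v**2 - u**2 = (v − u)(v + u) splits into two distinct linear factors, so there are two distinct tangent lines y − 3 = ±(x − 1) — this is a node (ordinary double point).
Classification: node.


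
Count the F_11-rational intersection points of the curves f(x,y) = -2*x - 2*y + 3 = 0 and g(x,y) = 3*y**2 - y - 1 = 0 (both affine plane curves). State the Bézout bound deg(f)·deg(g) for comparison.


Common zeros: ∅; count = 0; Bézout bound = 2.

deg(f) = 1, deg(g) = 2, so Bézout bound = 2.
Scan x ∈ F_11. For each x, list the y ∈ F_11 with f(x, y) ≡ 0 and those with g(x, y) ≡ 0 (mod 11); the common zeros in that column are the intersection.
  x = 0: f ≡ 0 at y ∈ {7}; g ≡ 0 at y ∈ ∅; common: ∅.
  x = 1: f ≡ 0 at y ∈ {6}; g ≡ 0 at y ∈ ∅; common: ∅.
  x = 2: f ≡ 0 at y ∈ {5}; g ≡ 0 at y ∈ ∅; common: ∅.
  x = 3: f ≡ 0 at y ∈ {4}; g ≡ 0 at y ∈ ∅; common: ∅.
  x = 4: f ≡ 0 at y ∈ {3}; g ≡ 0 at y ∈ ∅; common: ∅.
  x = 5: f ≡ 0 at y ∈ {2}; g ≡ 0 at y ∈ ∅; common: ∅.
  x = 6: f ≡ 0 at y ∈ {1}; g ≡ 0 at y ∈ ∅; common: ∅.
  x = 7: f ≡ 0 at y ∈ {0}; g ≡ 0 at y ∈ ∅; common: ∅.
  x = 8: f ≡ 0 at y ∈ {10}; g ≡ 0 at y ∈ ∅; common: ∅.
  x = 9: f ≡ 0 at y ∈ {9}; g ≡ 0 at y ∈ ∅; common: ∅.
  x = 10: f ≡ 0 at y ∈ {8}; g ≡ 0 at y ∈ ∅; common: ∅.
Collecting: common zeros = ∅, so the count is 0.
Comparison with the Bézout bound: 0 ≤ 2 = deg(f)·deg(g), as expected for curves with no common component (the affine F_11-count falls short of the bound because intersections may lie at infinity, over extension fields, or carry multiplicity).


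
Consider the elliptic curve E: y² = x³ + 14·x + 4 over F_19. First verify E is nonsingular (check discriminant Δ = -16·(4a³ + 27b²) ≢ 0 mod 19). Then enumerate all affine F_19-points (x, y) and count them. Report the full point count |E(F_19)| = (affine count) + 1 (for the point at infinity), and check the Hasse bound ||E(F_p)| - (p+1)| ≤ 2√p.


Affine points = {(0, 2), (0, 17), (1, 0), (3, 4), (3, 15), (5, 3), (5, 16), (6, 0), (8, 1), (8, 18), (9, 2), (9, 17), (10, 2), (10, 17), (11, 8), (11, 11), (12, 0), (15, 6), (15, 13), (16, 7), (16, 12), (17, 5), (17, 14)}; affine count = 23; |E(F_19)| = 24.

Discriminant check: Δ ∝ 4a³ + 27b² = 4·14³ + 27·4² = 4·2744 + 27·16 ≡ 8 (mod 19). Nonzero ⇒ E is nonsingular.
For each x ∈ F_19, compute rhs = x³ + 14·x + 4 mod 19, then count y ∈ F_19 with y² ≡ rhs.
  x = 0: rhs = 4, matching y values: 2, 17 (2 points).
  x = 1: rhs = 0, matching y values: 0 (1 points).
  x = 2: rhs = 2, matching y values: none (0 points).
  x = 3: rhs = 16, matching y values: 4, 15 (2 points).
  x = 4: rhs = 10, matching y values: none (0 points).
  x = 5: rhs = 9, matching y values: 3, 16 (2 points).
  x = 6: rhs = 0, matching y values: 0 (1 points).
  x = 7: rhs = 8, matching y values: none (0 points).
  x = 8: rhs = 1, matching y values: 1, 18 (2 points).
  x = 9: rhs = 4, matching y values: 2, 17 (2 points).
  x = 10: rhs = 4, matching y values: 2, 17 (2 points).
  x = 11: rhs = 7, matching y values: 8, 11 (2 points).
  x = 12: rhs = 0, matching y values: 0 (1 points).
  x = 13: rhs = 8, matching y values: none (0 points).
  x = 14: rhs = 18, matching y values: none (0 points).
  x = 15: rhs = 17, matching y values: 6, 13 (2 points).
  x = 16: rhs = 11, matching y values: 7, 12 (2 points).
  x = 17: rhs = 6, matching y values: 5, 14 (2 points).
  x = 18: rhs = 8, matching y values: none (0 points).
Total affine count: 23.
Full point count |E(F_19)| = 23 + 1 = 24.
Hasse bound: |24 − (19+1)| = |4| = 4 ≤ 2√19 ≈ 8.7178 ✓.


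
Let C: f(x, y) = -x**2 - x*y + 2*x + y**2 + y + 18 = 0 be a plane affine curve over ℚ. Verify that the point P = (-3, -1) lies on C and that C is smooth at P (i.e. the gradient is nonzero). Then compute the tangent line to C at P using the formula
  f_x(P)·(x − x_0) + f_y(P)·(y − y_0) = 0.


Tangent line at P: 9*x + 2*y + 29 = 0.

Step 1: f(-3, -1) = 0, so P lies on C.
Step 2: partial derivatives
  f_x(x, y) = -2*x - y + 2, f_y(x, y) = -x + 2*y + 1.
  f_x(P) = 9, f_y(P) = 2 (gradient nonzero, so P is smooth).
Step 3: tangent line at P: 9·(x − -3) + 2·(y − -1) = 0.
Expanding: 9*x + 2*y + 29 = 0.


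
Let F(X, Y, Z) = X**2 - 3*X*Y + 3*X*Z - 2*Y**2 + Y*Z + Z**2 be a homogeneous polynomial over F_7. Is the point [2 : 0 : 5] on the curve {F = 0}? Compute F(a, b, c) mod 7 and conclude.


F(2,0,5) ≡ 3 (mod 7); P is NOT on the curve.

Evaluate F(2, 0, 5) term-by-term (mod 7).
  X**2 ↦ 1·4·1·1 = 4
  -3*X*Y ↦ -3·2·0·1 = 0
  3*X*Z ↦ 3·2·1·5 = 30
  -2*Y**2 ↦ -2·1·0·1 = 0
  Y*Z ↦ 1·1·0·5 = 0
  Z**2 ↦ 1·1·1·25 = 25
Sum: F(2, 0, 5) = (4) + (0) + (30) + (0) + (0) + (25) = 59.
Reducing mod 7: 59 ≡ 3 (mod 7).
Since F(a, b, c) ≡ 3 ≠ 0 (mod 7), P does NOT lie on the curve.


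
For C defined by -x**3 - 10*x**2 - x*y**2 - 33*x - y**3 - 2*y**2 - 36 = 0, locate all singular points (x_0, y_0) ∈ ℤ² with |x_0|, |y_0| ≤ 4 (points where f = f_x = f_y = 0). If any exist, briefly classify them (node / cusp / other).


Singular points: {(-3, 0)}; classification: node.

Compute partial derivatives:
  f_x = -3*x**2 - 20*x - y**2 - 33.
  f_y = -2*x*y - 3*y**2 - 4*y.
Scan x_0 ∈ {−4, ..., 4}. For each x_0, f_y(x_0, y) is a polynomial in y; find its integer roots y ∈ {−4, ..., 4}, then test f_x and f at those candidates.
  x = -4: f_y(-4, y) = -3*y**2 + 4*y; vanishes at y ∈ {0}. (-4, 0): f_x = -1 ≠ 0.
  x = -3: f_y(-3, y) = -3*y**2 + 2*y; vanishes at y ∈ {0}. (-3, 0): f_x = 0, f = 0 — SINGULAR.
  x = -2: f_y(-2, y) = -3*y**2; vanishes at y ∈ {0}. (-2, 0): f_x = -5 ≠ 0.
  x = -1: f_y(-1, y) = -3*y**2 - 2*y; vanishes at y ∈ {0}. (-1, 0): f_x = -16 ≠ 0.
  x = 0: f_y(0, y) = -3*y**2 - 4*y; vanishes at y ∈ {0}. (0, 0): f_x = -33 ≠ 0.
  x = 1: f_y(1, y) = -3*y**2 - 6*y; vanishes at y ∈ {-2, 0}. (1, -2): f_x = -60 ≠ 0; (1, 0): f_x = -56 ≠ 0.
  x = 2: f_y(2, y) = -3*y**2 - 8*y; vanishes at y ∈ {0}. (2, 0): f_x = -85 ≠ 0.
  x = 3: f_y(3, y) = -3*y**2 - 10*y; vanishes at y ∈ {0}. (3, 0): f_x = -120 ≠ 0.
  x = 4: f_y(4, y) = -3*y**2 - 12*y; vanishes at y ∈ {-4, 0}. (4, -4): f_x = -177 ≠ 0; (4, 0): f_x = -161 ≠ 0.
Only singular point on the grid: (-3, 0).
Classify: substitute x = -3 + u, y = 0 + v and expand: f = -u**3 - u**2 - u*v**2 - v**3 + v**2.
No constant or linear terms (consistent with a singular point). Quadratic part: -u**2 + v**2. Cubic part: -u**3 - u*v**2 - v**3.
The quadratic part v**2 - u**2 = (v − u)(v + u) splits into two distinct linear factors, so there are two distinct tangent lines y − 0 = ±(x − -3) — this is a node (ordinary double point).
Classification: node.


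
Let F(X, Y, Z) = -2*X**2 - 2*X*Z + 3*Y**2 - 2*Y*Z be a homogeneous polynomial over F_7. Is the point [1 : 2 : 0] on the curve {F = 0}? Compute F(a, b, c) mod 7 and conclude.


F(1,2,0) ≡ 3 (mod 7); P is NOT on the curve.

Evaluate F(1, 2, 0) term-by-term (mod 7).
  -2*X**2 ↦ -2·1·1·1 = -2
  -2*X*Z ↦ -2·1·1·0 = 0
  3*Y**2 ↦ 3·1·4·1 = 12
  -2*Y*Z ↦ -2·1·2·0 = 0
Sum: F(1, 2, 0) = (-2) + (0) + (12) + (0) = 10.
Reducing mod 7: 10 ≡ 3 (mod 7).
Since F(a, b, c) ≡ 3 ≠ 0 (mod 7), P does NOT lie on the curve.


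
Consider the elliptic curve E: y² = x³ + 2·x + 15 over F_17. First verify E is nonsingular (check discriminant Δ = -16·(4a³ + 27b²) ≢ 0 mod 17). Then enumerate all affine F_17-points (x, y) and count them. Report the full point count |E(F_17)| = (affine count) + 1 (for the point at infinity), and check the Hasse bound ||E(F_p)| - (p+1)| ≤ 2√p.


Affine points = {(0, 7), (0, 10), (1, 1), (1, 16), (4, 6), (4, 11), (7, 7), (7, 10), (8, 4), (8, 13), (10, 7), (10, 10), (11, 5), (11, 12), (12, 4), (12, 13), (14, 4), (14, 13)}; affine count = 18; |E(F_17)| = 19.

Discriminant check: Δ ∝ 4a³ + 27b² = 4·2³ + 27·15² = 4·8 + 27·225 ≡ 4 (mod 17). Nonzero ⇒ E is nonsingular.
For each x ∈ F_17, compute rhs = x³ + 2·x + 15 mod 17, then count y ∈ F_17 with y² ≡ rhs.
  x = 0: rhs = 15, matching y values: 7, 10 (2 points).
  x = 1: rhs = 1, matching y values: 1, 16 (2 points).
  x = 2: rhs = 10, matching y values: none (0 points).
  x = 3: rhs = 14, matching y values: none (0 points).
  x = 4: rhs = 2, matching y values: 6, 11 (2 points).
  x = 5: rhs = 14, matching y values: none (0 points).
  x = 6: rhs = 5, matching y values: none (0 points).
  x = 7: rhs = 15, matching y values: 7, 10 (2 points).
  x = 8: rhs = 16, matching y values: 4, 13 (2 points).
  x = 9: rhs = 14, matching y values: none (0 points).
  x = 10: rhs = 15, matching y values: 7, 10 (2 points).
  x = 11: rhs = 8, matching y values: 5, 12 (2 points).
  x = 12: rhs = 16, matching y values: 4, 13 (2 points).
  x = 13: rhs = 11, matching y values: none (0 points).
  x = 14: rhs = 16, matching y values: 4, 13 (2 points).
  x = 15: rhs = 3, matching y values: none (0 points).
  x = 16: rhs = 12, matching y values: none (0 points).
Total affine count: 18.
Full point count |E(F_17)| = 18 + 1 = 19.
Hasse bound: |19 − (17+1)| = |1| = 1 ≤ 2√17 ≈ 8.2462 ✓.


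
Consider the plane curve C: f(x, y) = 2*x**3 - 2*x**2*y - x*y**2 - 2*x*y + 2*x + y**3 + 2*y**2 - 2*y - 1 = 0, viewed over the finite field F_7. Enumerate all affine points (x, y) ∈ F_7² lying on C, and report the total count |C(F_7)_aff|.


Affine F_7-points: {(0, 1), (1, 3), (4, 5), (5, 0)}; count = 4.

For each of the 49 pairs (x, y) ∈ F_7², evaluate f(x, y) mod 7. Record the zeros.
  x = 0: [0↦6, 1↦0, 2↦4, 3↦3, 4↦3, 5↦3, 6↦2]  zeros at y ∈ {1}
  x = 1: [0↦3, 1↦6, 2↦3, 3↦0, 4↦3, 5↦4, 6↦2]  zeros at y ∈ {3}
  x = 2: [0↦5, 1↦6, 2↦6, 3↦4, 4↦6, 5↦4, 6↦4]  zeros at y ∈ ∅
  x = 3: [0↦3, 1↦5, 2↦4, 3↦6, 4↦3, 5↦1, 6↦6]  zeros at y ∈ ∅
  x = 4: [0↦2, 1↦1, 2↦2, 3↦4, 4↦6, 5↦0, 6↦6]  zeros at y ∈ {5}
  x = 5: [0↦0, 1↦6, 2↦5, 3↦3, 4↦6, 5↦6, 6↦2]  zeros at y ∈ {0}
  x = 6: [0↦2, 1↦4, 2↦4, 3↦1, 4↦1, 5↦3, 6↦6]  zeros at y ∈ ∅
Collecting zeros: affine points = {(0, 1), (1, 3), (4, 5), (5, 0)}.
Total count |C(F_7)_aff| = 4.


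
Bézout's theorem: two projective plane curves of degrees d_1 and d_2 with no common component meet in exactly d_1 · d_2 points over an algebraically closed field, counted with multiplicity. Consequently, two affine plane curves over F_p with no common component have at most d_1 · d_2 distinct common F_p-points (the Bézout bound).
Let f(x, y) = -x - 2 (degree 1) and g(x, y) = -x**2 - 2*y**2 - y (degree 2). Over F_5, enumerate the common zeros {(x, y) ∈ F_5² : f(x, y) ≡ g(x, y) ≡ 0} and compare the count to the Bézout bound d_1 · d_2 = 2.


Common zeros: {(3, 3), (3, 4)}; count = 2; Bézout bound = 2.

deg(f) = 1, deg(g) = 2, so Bézout bound = 2.
Scan x ∈ F_5. For each x, list the y ∈ F_5 with f(x, y) ≡ 0 and those with g(x, y) ≡ 0 (mod 5); the common zeros in that column are the intersection.
  x = 0: f ≡ 0 at y ∈ ∅; g ≡ 0 at y ∈ {0, 2}; common: ∅.
  x = 1: f ≡ 0 at y ∈ ∅; g ≡ 0 at y ∈ ∅; common: ∅.
  x = 2: f ≡ 0 at y ∈ ∅; g ≡ 0 at y ∈ {3, 4}; common: ∅.
  x = 3: f ≡ 0 at y ∈ {0, 1, 2, 3, 4}; g ≡ 0 at y ∈ {3, 4}; common: {3, 4}.
  x = 4: f ≡ 0 at y ∈ ∅; g ≡ 0 at y ∈ ∅; common: ∅.
Collecting: common zeros = {(3, 3), (3, 4)}, so the count is 2.
Comparison with the Bézout bound: 2 ≤ 2 = deg(f)·deg(g), as expected for curves with no common component (the bound is attained).


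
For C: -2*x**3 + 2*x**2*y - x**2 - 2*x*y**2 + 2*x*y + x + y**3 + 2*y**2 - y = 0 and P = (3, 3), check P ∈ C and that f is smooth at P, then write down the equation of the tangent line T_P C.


Tangent line at P: -35*x + 26*y + 27 = 0.

Step 1: f(3, 3) = 0, so P lies on C.
Step 2: partial derivatives
  f_x(x, y) = -6*x**2 + 4*x*y - 2*x - 2*y**2 + 2*y + 1, f_y(x, y) = 2*x**2 - 4*x*y + 2*x + 3*y**2 + 4*y - 1.
  f_x(P) = -35, f_y(P) = 26 (gradient nonzero, so P is smooth).
Step 3: tangent line at P: -35·(x − 3) + 26·(y − 3) = 0.
Expanding: -35*x + 26*y + 27 = 0.


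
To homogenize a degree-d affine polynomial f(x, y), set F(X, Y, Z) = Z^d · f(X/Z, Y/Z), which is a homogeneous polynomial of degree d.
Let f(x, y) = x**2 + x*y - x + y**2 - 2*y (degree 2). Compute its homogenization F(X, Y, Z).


F(X, Y, Z) = X**2 + X*Y - X*Z + Y**2 - 2*Y*Z

deg(f) = 2.
Substitute x = X/Z, y = Y/Z into f, then multiply by Z^2.
  monomial 1·x^2·y^0 ↦ 1·X^2·Y^0·Z^0.
  monomial 1·x^1·y^1 ↦ 1·X^1·Y^1·Z^0.
  monomial -1·x^1·y^0 ↦ -1·X^1·Y^0·Z^1.
  monomial 1·x^0·y^2 ↦ 1·X^0·Y^2·Z^0.
  monomial -2·x^0·y^1 ↦ -2·X^0·Y^1·Z^1.
Collecting: F(X, Y, Z) = X**2 + X*Y - X*Z + Y**2 - 2*Y*Z.


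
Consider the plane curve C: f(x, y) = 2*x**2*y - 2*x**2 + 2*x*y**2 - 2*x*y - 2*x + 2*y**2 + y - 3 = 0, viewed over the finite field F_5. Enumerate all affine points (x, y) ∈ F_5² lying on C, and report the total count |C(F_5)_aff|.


Affine F_5-points: {(0, 1), (2, 0)}; count = 2.

For each of the 25 pairs (x, y) ∈ F_5², evaluate f(x, y) mod 5. Record the zeros.
  x = 0: [0↦2, 1↦0, 2↦2, 3↦3, 4↦3]  zeros at y ∈ {1}
  x = 1: [0↦3, 1↦3, 2↦1, 3↦2, 4↦1]  zeros at y ∈ ∅
  x = 2: [0↦0, 1↦1, 2↦4, 3↦4, 4↦1]  zeros at y ∈ {0}
  x = 3: [0↦3, 1↦4, 2↦1, 3↦4, 4↦3]  zeros at y ∈ ∅
  x = 4: [0↦2, 1↦2, 2↦2, 3↦2, 4↦2]  zeros at y ∈ ∅
Collecting zeros: affine points = {(0, 1), (2, 0)}.
Total count |C(F_5)_aff| = 2.


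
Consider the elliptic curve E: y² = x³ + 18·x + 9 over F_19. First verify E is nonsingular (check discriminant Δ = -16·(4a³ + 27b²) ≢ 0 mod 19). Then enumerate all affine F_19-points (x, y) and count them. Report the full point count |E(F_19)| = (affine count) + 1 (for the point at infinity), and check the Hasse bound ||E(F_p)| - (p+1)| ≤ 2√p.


Affine points = {(0, 3), (0, 16), (1, 3), (1, 16), (8, 0), (9, 8), (9, 11), (10, 7), (10, 12), (15, 5), (15, 14), (16, 2), (16, 17), (18, 3), (18, 16)}; affine count = 15; |E(F_19)| = 16.

Discriminant check: Δ ∝ 4a³ + 27b² = 4·18³ + 27·9² = 4·5832 + 27·81 ≡ 17 (mod 19). Nonzero ⇒ E is nonsingular.
For each x ∈ F_19, compute rhs = x³ + 18·x + 9 mod 19, then count y ∈ F_19 with y² ≡ rhs.
  x = 0: rhs = 9, matching y values: 3, 16 (2 points).
  x = 1: rhs = 9, matching y values: 3, 16 (2 points).
  x = 2: rhs = 15, matching y values: none (0 points).
  x = 3: rhs = 14, matching y values: none (0 points).
  x = 4: rhs = 12, matching y values: none (0 points).
  x = 5: rhs = 15, matching y values: none (0 points).
  x = 6: rhs = 10, matching y values: none (0 points).
  x = 7: rhs = 3, matching y values: none (0 points).
  x = 8: rhs = 0, matching y values: 0 (1 points).
  x = 9: rhs = 7, matching y values: 8, 11 (2 points).
  x = 10: rhs = 11, matching y values: 7, 12 (2 points).
  x = 11: rhs = 18, matching y values: none (0 points).
  x = 12: rhs = 15, matching y values: none (0 points).
  x = 13: rhs = 8, matching y values: none (0 points).
  x = 14: rhs = 3, matching y values: none (0 points).
  x = 15: rhs = 6, matching y values: 5, 14 (2 points).
  x = 16: rhs = 4, matching y values: 2, 17 (2 points).
  x = 17: rhs = 3, matching y values: none (0 points).
  x = 18: rhs = 9, matching y values: 3, 16 (2 points).
Total affine count: 15.
Full point count |E(F_19)| = 15 + 1 = 16.
Hasse bound: |16 − (19+1)| = |-4| = 4 ≤ 2√19 ≈ 8.7178 ✓.


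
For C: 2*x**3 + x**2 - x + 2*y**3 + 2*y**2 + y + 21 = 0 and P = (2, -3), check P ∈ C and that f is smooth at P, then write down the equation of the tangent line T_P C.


Tangent line at P: 27*x + 43*y + 75 = 0.

Step 1: f(2, -3) = 0, so P lies on C.
Step 2: partial derivatives
  f_x(x, y) = 6*x**2 + 2*x - 1, f_y(x, y) = 6*y**2 + 4*y + 1.
  f_x(P) = 27, f_y(P) = 43 (gradient nonzero, so P is smooth).
Step 3: tangent line at P: 27·(x − 2) + 43·(y − -3) = 0.
Expanding: 27*x + 43*y + 75 = 0.


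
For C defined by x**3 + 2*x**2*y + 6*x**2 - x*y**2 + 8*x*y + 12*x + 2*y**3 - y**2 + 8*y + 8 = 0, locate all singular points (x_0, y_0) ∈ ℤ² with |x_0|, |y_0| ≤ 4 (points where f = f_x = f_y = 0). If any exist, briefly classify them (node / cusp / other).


Singular points: {(-2, 0)}; classification: cusp.

Compute partial derivatives:
  f_x = 3*x**2 + 4*x*y + 12*x - y**2 + 8*y + 12.
  f_y = 2*x**2 - 2*x*y + 8*x + 6*y**2 - 2*y + 8.
Scan x_0 ∈ {−4, ..., 4}. For each x_0, f_y(x_0, y) is a polynomial in y; find its integer roots y ∈ {−4, ..., 4}, then test f_x and f at those candidates.
  x = -4: f_y(-4, y) = 6*y**2 + 6*y + 8; no integer root y with |y| ≤ 4.
  x = -3: f_y(-3, y) = 6*y**2 + 4*y + 2; no integer root y with |y| ≤ 4.
  x = -2: f_y(-2, y) = 6*y**2 + 2*y; vanishes at y ∈ {0}. (-2, 0): f_x = 0, f = 0 — SINGULAR.
  x = -1: f_y(-1, y) = 6*y**2 + 2; no integer root y with |y| ≤ 4.
  x = 0: f_y(0, y) = 6*y**2 - 2*y + 8; no integer root y with |y| ≤ 4.
  x = 1: f_y(1, y) = 6*y**2 - 4*y + 18; no integer root y with |y| ≤ 4.
  x = 2: f_y(2, y) = 6*y**2 - 6*y + 32; no integer root y with |y| ≤ 4.
  x = 3: f_y(3, y) = 6*y**2 - 8*y + 50; no integer root y with |y| ≤ 4.
  x = 4: f_y(4, y) = 6*y**2 - 10*y + 72; no integer root y with |y| ≤ 4.
Only singular point on the grid: (-2, 0).
Classify: substitute x = -2 + u, y = 0 + v and expand: f = u**3 + 2*u**2*v - u*v**2 + 2*v**3 + v**2.
No constant or linear terms (consistent with a singular point). Quadratic part: v**2. Cubic part: u**3 + 2*u**2*v - u*v**2 + 2*v**3.
The quadratic part v**2 is a perfect square, so there is a single (double) tangent line v = 0, i.e. y = 0. Restricting the cubic part to that line (v = 0) leaves u**3 ≠ 0, so f is not divisible by v and the branch is v² ≈ -u**3 to lowest order — this is a cusp.
Classification: cusp.


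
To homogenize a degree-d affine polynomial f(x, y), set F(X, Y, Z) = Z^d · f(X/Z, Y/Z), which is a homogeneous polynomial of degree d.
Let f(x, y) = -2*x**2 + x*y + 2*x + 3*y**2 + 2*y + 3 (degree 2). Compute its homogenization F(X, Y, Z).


F(X, Y, Z) = -2*X**2 + X*Y + 2*X*Z + 3*Y**2 + 2*Y*Z + 3*Z**2

deg(f) = 2.
Substitute x = X/Z, y = Y/Z into f, then multiply by Z^2.
  monomial -2·x^2·y^0 ↦ -2·X^2·Y^0·Z^0.
  monomial 1·x^1·y^1 ↦ 1·X^1·Y^1·Z^0.
  monomial 2·x^1·y^0 ↦ 2·X^1·Y^0·Z^1.
  monomial 3·x^0·y^2 ↦ 3·X^0·Y^2·Z^0.
  monomial 2·x^0·y^1 ↦ 2·X^0·Y^1·Z^1.
  monomial 3·x^0·y^0 ↦ 3·X^0·Y^0·Z^2.
Collecting: F(X, Y, Z) = -2*X**2 + X*Y + 2*X*Z + 3*Y**2 + 2*Y*Z + 3*Z**2.


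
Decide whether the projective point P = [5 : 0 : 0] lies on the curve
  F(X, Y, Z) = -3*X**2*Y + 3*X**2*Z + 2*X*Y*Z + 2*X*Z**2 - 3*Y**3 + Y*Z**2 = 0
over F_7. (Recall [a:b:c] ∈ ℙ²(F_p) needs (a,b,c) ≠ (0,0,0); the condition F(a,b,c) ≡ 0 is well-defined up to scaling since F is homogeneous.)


F(5,0,0) ≡ 0 (mod 7); P is on the curve.

Evaluate F(5, 0, 0) term-by-term (mod 7).
  -3*X**2*Y ↦ -3·25·0·1 = 0
  3*X**2*Z ↦ 3·25·1·0 = 0
  2*X*Y*Z ↦ 2·5·0·0 = 0
  2*X*Z**2 ↦ 2·5·1·0 = 0
  -3*Y**3 ↦ -3·1·0·1 = 0
  Y*Z**2 ↦ 1·1·0·0 = 0
Sum: F(5, 0, 0) = (0) + (0) + (0) + (0) + (0) + (0) = 0.
Reducing mod 7: 0 ≡ 0 (mod 7).
Since F(a, b, c) ≡ 0 (mod 7), P lies on the curve.


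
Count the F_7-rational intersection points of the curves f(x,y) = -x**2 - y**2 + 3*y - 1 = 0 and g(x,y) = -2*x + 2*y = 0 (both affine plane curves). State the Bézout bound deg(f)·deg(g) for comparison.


Common zeros: {(1, 1), (4, 4)}; count = 2; Bézout bound = 2.

deg(f) = 2, deg(g) = 1, so Bézout bound = 2.
Scan x ∈ F_7. For each x, list the y ∈ F_7 with f(x, y) ≡ 0 and those with g(x, y) ≡ 0 (mod 7); the common zeros in that column are the intersection.
  x = 0: f ≡ 0 at y ∈ ∅; g ≡ 0 at y ∈ {0}; common: ∅.
  x = 1: f ≡ 0 at y ∈ {1, 2}; g ≡ 0 at y ∈ {1}; common: {1}.
  x = 2: f ≡ 0 at y ∈ ∅; g ≡ 0 at y ∈ {2}; common: ∅.
  x = 3: f ≡ 0 at y ∈ {4, 6}; g ≡ 0 at y ∈ {3}; common: ∅.
  x = 4: f ≡ 0 at y ∈ {4, 6}; g ≡ 0 at y ∈ {4}; common: {4}.
  x = 5: f ≡ 0 at y ∈ ∅; g ≡ 0 at y ∈ {5}; common: ∅.
  x = 6: f ≡ 0 at y ∈ {1, 2}; g ≡ 0 at y ∈ {6}; common: ∅.
Collecting: common zeros = {(1, 1), (4, 4)}, so the count is 2.
Comparison with the Bézout bound: 2 ≤ 2 = deg(f)·deg(g), as expected for curves with no common component (the bound is attained).


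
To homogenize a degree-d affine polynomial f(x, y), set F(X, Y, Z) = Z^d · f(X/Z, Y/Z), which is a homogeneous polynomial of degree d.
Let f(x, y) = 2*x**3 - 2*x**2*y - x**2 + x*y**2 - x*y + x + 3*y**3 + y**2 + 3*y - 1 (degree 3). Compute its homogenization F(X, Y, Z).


F(X, Y, Z) = 2*X**3 - 2*X**2*Y - X**2*Z + X*Y**2 - X*Y*Z + X*Z**2 + 3*Y**3 + Y**2*Z + 3*Y*Z**2 - Z**3

deg(f) = 3.
Substitute x = X/Z, y = Y/Z into f, then multiply by Z^3.
  monomial 2·x^3·y^0 ↦ 2·X^3·Y^0·Z^0.
  monomial -2·x^2·y^1 ↦ -2·X^2·Y^1·Z^0.
  monomial -1·x^2·y^0 ↦ -1·X^2·Y^0·Z^1.
  monomial 1·x^1·y^2 ↦ 1·X^1·Y^2·Z^0.
  monomial -1·x^1·y^1 ↦ -1·X^1·Y^1·Z^1.
  monomial 1·x^1·y^0 ↦ 1·X^1·Y^0·Z^2.
  monomial 3·x^0·y^3 ↦ 3·X^0·Y^3·Z^0.
  monomial 1·x^0·y^2 ↦ 1·X^0·Y^2·Z^1.
  monomial 3·x^0·y^1 ↦ 3·X^0·Y^1·Z^2.
  monomial -1·x^0·y^0 ↦ -1·X^0·Y^0·Z^3.
Collecting: F(X, Y, Z) = 2*X**3 - 2*X**2*Y - X**2*Z + X*Y**2 - X*Y*Z + X*Z**2 + 3*Y**3 + Y**2*Z + 3*Y*Z**2 - Z**3.


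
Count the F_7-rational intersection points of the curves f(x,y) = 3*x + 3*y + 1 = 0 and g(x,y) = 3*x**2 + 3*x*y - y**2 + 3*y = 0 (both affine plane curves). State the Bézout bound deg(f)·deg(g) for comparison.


Common zeros: {(3, 6), (4, 5)}; count = 2; Bézout bound = 2.

deg(f) = 1, deg(g) = 2, so Bézout bound = 2.
Scan x ∈ F_7. For each x, list the y ∈ F_7 with f(x, y) ≡ 0 and those with g(x, y) ≡ 0 (mod 7); the common zeros in that column are the intersection.
  x = 0: f ≡ 0 at y ∈ {2}; g ≡ 0 at y ∈ {0, 3}; common: ∅.
  x = 1: f ≡ 0 at y ∈ {1}; g ≡ 0 at y ∈ ∅; common: ∅.
  x = 2: f ≡ 0 at y ∈ {0}; g ≡ 0 at y ∈ ∅; common: ∅.
  x = 3: f ≡ 0 at y ∈ {6}; g ≡ 0 at y ∈ {6}; common: {6}.
  x = 4: f ≡ 0 at y ∈ {5}; g ≡ 0 at y ∈ {3, 5}; common: {5}.
  x = 5: f ≡ 0 at y ∈ {4}; g ≡ 0 at y ∈ {5, 6}; common: ∅.
  x = 6: f ≡ 0 at y ∈ {3}; g ≡ 0 at y ∈ ∅; common: ∅.
Collecting: common zeros = {(3, 6), (4, 5)}, so the count is 2.
Comparison with the Bézout bound: 2 ≤ 2 = deg(f)·deg(g), as expected for curves with no common component (the bound is attained).


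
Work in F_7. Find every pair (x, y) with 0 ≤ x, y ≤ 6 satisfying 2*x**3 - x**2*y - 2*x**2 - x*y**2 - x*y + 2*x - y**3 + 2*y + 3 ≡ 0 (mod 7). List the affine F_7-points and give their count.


Affine F_7-points: {(0, 5), (1, 2), (2, 3), (4, 1)}; count = 4.

For each of the 49 pairs (x, y) ∈ F_7², evaluate f(x, y) mod 7. Record the zeros.
  x = 0: [0↦3, 1↦4, 2↦6, 3↦3, 4↦3, 5↦0, 6↦2]  zeros at y ∈ {5}
  x = 1: [0↦5, 1↦3, 2↦0, 3↦4, 4↦2, 5↦2, 6↦5]  zeros at y ∈ {2}
  x = 2: [0↦1, 1↦1, 2↦5, 3↦0, 4↦1, 5↦2, 6↦4]  zeros at y ∈ {3}
  x = 3: [0↦3, 1↦3, 2↦5, 3↦3, 4↦5, 5↦5, 6↦4]  zeros at y ∈ ∅
  x = 4: [0↦2, 1↦0, 2↦5, 3↦4, 4↦5, 5↦2, 6↦3]  zeros at y ∈ {1}
  x = 5: [0↦3, 1↦4, 2↦3, 3↦1, 4↦6, 5↦5, 6↦6]  zeros at y ∈ ∅
  x = 6: [0↦4, 1↦6, 2↦4, 3↦6, 4↦6, 5↦5, 6↦4]  zeros at y ∈ ∅
Collecting zeros: affine points = {(0, 5), (1, 2), (2, 3), (4, 1)}.
Total count |C(F_7)_aff| = 4.
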